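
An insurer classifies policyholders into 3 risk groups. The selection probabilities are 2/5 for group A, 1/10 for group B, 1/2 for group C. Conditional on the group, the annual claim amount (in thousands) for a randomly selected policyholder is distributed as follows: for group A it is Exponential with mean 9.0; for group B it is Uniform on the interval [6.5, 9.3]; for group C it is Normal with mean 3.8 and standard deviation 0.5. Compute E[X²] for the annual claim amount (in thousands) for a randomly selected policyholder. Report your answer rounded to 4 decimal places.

78.4513

For each component E[X²] = Var + (mean)², giving A: 162; B: 63.0633; C: 14.69.
Overall E[X²] = 0.4·162 + 0.1·63.0633 + 0.5·14.69 = 78.4513.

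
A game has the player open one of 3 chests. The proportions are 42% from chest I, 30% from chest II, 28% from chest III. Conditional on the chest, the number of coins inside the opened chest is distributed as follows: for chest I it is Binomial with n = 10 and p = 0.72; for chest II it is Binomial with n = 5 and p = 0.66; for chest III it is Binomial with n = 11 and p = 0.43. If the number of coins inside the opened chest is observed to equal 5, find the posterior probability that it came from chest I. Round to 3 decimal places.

0.255

Likelihoods P(X=5 | ·): I: 0.0839176; II: 0.125233; III: 0.232934.
Posterior ∝ prior × likelihood. Numerator for I: 0.42·0.0839176 = 0.0352454.
Normalizing constant: 0.42·0.0839176 + 0.3·0.125233 + 0.28·0.232934 = 0.138037.
P(I | observation) = 0.0352454 / 0.138037 = 0.255333.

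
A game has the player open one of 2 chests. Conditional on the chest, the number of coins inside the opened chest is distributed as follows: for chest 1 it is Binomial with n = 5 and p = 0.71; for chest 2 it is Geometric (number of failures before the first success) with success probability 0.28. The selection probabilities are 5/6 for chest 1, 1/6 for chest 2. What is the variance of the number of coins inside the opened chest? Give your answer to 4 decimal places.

Per component, 1: μ=3.55, E[X²]=13.632; 2: μ=2.57143, E[X²]=15.7959.
E[X] = 0.833333·3.55 + 0.166667·2.57143 = 3.3869.
E[X²] = 0.833333·13.632 + 0.166667·15.7959 = 13.9927.
Var(X) = E[X²] − (E[X])² = 13.9927 − 11.4711 = 2.52153.

2.5215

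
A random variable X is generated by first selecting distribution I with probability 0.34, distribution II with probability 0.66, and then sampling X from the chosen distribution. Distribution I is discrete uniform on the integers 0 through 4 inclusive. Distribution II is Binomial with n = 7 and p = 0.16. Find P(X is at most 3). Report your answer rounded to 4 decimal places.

0.9219

Conditional on each component, P(X ≤ 3): I: 0.8; II: 0.98475.
By total probability, P(X ≤ 3) = 0.34·0.8 + 0.66·0.98475 = 0.921935.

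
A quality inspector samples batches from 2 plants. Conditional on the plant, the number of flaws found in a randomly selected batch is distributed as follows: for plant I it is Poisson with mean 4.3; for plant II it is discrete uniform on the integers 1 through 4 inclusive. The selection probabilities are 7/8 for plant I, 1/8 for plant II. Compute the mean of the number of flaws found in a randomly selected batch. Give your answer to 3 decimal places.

4.075

Component means — I: 4.3; II: 2.5.
E[X] = 0.875·4.3 + 0.125·2.5 = 4.075.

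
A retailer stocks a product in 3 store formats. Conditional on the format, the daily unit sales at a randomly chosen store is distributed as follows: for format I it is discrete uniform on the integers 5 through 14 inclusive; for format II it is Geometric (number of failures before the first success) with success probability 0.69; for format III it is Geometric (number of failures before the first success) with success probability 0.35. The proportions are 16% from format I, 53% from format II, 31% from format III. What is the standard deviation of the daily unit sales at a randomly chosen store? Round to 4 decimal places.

Per component, I: μ=9.5, E[X²]=98.5; II: μ=0.449275, E[X²]=0.852972; III: μ=1.85714, E[X²]=8.7551.
E[X] = 0.16·9.5 + 0.53·0.449275 + 0.31·1.85714 = 2.33383.
E[X²] = 0.16·98.5 + 0.53·0.852972 + 0.31·8.7551 = 18.9262.
Var(X) = E[X²] − (E[X])² = 18.9262 − 5.44676 = 13.4794.
SD(X) = √13.4794 = 3.67143.

3.6714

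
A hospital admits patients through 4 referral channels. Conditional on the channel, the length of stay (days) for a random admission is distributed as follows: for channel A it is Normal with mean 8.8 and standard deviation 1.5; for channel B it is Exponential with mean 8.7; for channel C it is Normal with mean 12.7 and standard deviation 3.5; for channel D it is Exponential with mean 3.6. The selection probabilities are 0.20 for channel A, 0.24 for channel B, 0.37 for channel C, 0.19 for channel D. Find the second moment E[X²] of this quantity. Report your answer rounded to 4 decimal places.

121.4038

For each component E[X²] = Var + (mean)², giving A: 79.69; B: 151.38; C: 173.54; D: 25.92.
Overall E[X²] = 0.2·79.69 + 0.24·151.38 + 0.37·173.54 + 0.19·25.92 = 121.404.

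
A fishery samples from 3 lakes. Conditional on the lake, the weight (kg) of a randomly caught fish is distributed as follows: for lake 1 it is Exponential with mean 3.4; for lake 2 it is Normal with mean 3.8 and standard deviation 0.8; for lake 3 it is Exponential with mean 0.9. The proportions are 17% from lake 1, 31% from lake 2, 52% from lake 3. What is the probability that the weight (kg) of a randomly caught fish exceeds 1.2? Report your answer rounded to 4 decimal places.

Conditional on each lake, P(X > 1.2): 1: 0.702619; 2: 0.999423; 3: 0.263597.
By total probability, P(X > 1.2) = 0.17·0.702619 + 0.31·0.999423 + 0.52·0.263597 = 0.566337.

0.5663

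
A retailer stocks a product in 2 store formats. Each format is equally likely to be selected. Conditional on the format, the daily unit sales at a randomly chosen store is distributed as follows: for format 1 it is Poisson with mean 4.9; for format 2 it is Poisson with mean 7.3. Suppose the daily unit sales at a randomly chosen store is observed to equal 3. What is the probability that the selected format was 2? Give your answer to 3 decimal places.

Likelihoods P(X=3 | ·): 1: 0.146014; 2: 0.0437993.
Posterior ∝ prior × likelihood. Numerator for 2: 0.5·0.0437993 = 0.0218997.
Normalizing constant: 0.5·0.146014 + 0.5·0.0437993 = 0.0949066.
P(2 | observation) = 0.0218997 / 0.0949066 = 0.23075.

0.231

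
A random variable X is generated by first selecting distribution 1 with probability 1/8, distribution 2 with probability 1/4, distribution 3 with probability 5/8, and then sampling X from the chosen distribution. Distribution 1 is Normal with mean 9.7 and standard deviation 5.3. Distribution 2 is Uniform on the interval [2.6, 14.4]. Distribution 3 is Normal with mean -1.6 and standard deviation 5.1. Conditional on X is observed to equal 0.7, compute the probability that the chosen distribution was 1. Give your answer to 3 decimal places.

0.048

Likelihoods f(0.7 | ·): 1: 0.0178021; 2: 0; 3: 0.0706603.
Posterior ∝ prior × likelihood. Numerator for 1: 0.125·0.0178021 = 0.00222526.
Normalizing constant: 0.125·0.0178021 + 0.25·0 + 0.625·0.0706603 = 0.046388.
P(1 | observation) = 0.00222526 / 0.046388 = 0.0479706.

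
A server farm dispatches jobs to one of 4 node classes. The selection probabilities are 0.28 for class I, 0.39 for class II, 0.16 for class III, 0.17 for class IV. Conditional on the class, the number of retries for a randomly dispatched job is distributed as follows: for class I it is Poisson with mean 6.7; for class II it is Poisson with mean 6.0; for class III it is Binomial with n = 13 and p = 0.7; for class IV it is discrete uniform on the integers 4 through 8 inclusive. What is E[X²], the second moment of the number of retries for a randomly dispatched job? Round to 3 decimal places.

For each component E[X²] = Var + (mean)², giving I: 51.59; II: 42; III: 85.54; IV: 38.
Overall E[X²] = 0.28·51.59 + 0.39·42 + 0.16·85.54 + 0.17·38 = 50.9716.

50.972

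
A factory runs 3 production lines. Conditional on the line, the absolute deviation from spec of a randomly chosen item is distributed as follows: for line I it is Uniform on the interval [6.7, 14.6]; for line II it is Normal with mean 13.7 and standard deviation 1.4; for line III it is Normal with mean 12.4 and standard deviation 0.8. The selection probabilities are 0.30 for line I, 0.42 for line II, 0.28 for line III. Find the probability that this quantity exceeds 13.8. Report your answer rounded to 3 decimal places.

Conditional on each line, P(X > 13.8): I: 0.101266; II: 0.471528; III: 0.0400592.
By total probability, P(X > 13.8) = 0.3·0.101266 + 0.42·0.471528 + 0.28·0.0400592 = 0.239638.

0.240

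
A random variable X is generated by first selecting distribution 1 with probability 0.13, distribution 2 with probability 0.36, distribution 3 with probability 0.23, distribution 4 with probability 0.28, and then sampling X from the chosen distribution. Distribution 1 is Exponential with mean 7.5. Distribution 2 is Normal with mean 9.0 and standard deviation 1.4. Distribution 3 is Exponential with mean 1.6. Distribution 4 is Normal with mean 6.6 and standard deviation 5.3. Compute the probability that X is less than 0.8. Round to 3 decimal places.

0.142

Conditional on each component, P(X < 0.8): 1: 0.101175; 2: 2.35449e-09; 3: 0.393469; 4: 0.136903.
By total probability, P(X < 0.8) = 0.13·0.101175 + 0.36·2.35449e-09 + 0.23·0.393469 + 0.28·0.136903 = 0.141984.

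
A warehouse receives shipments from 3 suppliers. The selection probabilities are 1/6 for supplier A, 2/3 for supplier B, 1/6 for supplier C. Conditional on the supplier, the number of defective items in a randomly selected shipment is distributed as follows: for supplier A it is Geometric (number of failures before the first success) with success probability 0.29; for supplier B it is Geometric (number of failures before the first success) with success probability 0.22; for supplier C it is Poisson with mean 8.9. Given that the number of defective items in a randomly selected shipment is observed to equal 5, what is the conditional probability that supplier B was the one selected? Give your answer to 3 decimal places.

0.687

Likelihoods P(X=5 | ·): A: 0.0523227; B: 0.0635178; C: 0.063467.
Posterior ∝ prior × likelihood. Numerator for B: 0.666667·0.0635178 = 0.0423452.
Normalizing constant: 0.166667·0.0523227 + 0.666667·0.0635178 + 0.166667·0.063467 = 0.0616435.
P(B | observation) = 0.0423452 / 0.0616435 = 0.686937.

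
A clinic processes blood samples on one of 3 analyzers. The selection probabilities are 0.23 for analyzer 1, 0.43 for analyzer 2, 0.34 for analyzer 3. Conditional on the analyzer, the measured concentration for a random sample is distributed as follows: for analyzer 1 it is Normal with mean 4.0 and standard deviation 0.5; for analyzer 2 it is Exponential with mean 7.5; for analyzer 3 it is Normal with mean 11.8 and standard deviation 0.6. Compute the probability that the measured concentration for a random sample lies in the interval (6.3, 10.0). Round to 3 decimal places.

Conditional on each analyzer, P(6.3 < X < 10.0): 1: 2.11245e-06; 2: 0.168113; 3: 0.0013499.
By total probability, P(6.3 < X < 10.0) = 0.23·2.11245e-06 + 0.43·0.168113 + 0.34·0.0013499 = 0.0727482.

0.073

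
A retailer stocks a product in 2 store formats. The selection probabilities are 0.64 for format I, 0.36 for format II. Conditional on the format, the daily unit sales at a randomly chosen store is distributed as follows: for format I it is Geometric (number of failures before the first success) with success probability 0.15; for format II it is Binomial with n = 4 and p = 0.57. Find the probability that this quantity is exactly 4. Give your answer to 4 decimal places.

Conditional on each format, P(X = 4): I: 0.0783009; II: 0.10556.
By total probability, P(X = 4) = 0.64·0.0783009 + 0.36·0.10556 = 0.0881142.

0.0881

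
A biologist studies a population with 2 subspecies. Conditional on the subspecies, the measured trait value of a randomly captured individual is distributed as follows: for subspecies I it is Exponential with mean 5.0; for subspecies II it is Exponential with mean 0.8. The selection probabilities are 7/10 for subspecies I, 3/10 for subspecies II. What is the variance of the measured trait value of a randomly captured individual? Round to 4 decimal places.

Per component, I: μ=5, E[X²]=50; II: μ=0.8, E[X²]=1.28.
E[X] = 0.7·5 + 0.3·0.8 = 3.74.
E[X²] = 0.7·50 + 0.3·1.28 = 35.384.
Var(X) = E[X²] − (E[X])² = 35.384 − 13.9876 = 21.3964.

21.3964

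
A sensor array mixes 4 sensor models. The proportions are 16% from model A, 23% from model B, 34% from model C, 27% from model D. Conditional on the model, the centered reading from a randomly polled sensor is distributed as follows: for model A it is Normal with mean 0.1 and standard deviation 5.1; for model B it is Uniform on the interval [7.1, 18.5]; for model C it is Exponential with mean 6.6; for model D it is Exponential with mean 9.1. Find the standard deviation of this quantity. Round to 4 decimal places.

7.7450

Per component, A: μ=0.1, E[X²]=26.02; B: μ=12.8, E[X²]=174.67; C: μ=6.6, E[X²]=87.12; D: μ=9.1, E[X²]=165.62.
E[X] = 0.16·0.1 + 0.23·12.8 + 0.34·6.6 + 0.27·9.1 = 7.661.
E[X²] = 0.16·26.02 + 0.23·174.67 + 0.34·87.12 + 0.27·165.62 = 118.675.
Var(X) = E[X²] − (E[X])² = 118.675 − 58.6909 = 59.9846.
SD(X) = √59.9846 = 7.74497.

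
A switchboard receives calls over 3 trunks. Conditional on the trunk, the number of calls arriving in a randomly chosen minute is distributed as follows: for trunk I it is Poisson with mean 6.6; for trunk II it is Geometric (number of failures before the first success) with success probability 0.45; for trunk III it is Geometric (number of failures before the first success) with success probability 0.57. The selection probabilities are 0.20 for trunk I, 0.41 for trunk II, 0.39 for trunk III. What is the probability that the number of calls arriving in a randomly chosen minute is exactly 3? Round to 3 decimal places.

0.061

Conditional on each trunk, P(X = 3): I: 0.0651834; II: 0.0748688; III: 0.045319.
By total probability, P(X = 3) = 0.2·0.0651834 + 0.41·0.0748688 + 0.39·0.045319 = 0.0614073.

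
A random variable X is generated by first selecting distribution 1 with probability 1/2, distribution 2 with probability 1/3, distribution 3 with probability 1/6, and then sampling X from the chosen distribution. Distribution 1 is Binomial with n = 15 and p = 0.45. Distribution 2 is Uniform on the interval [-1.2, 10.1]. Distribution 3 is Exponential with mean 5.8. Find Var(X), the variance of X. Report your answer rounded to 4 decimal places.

12.0680

Per component, 1: μ=6.75, E[X²]=49.275; 2: μ=4.45, E[X²]=30.4433; 3: μ=5.8, E[X²]=67.28.
E[X] = 0.5·6.75 + 0.333333·4.45 + 0.166667·5.8 = 5.825.
E[X²] = 0.5·49.275 + 0.333333·30.4433 + 0.166667·67.28 = 45.9986.
Var(X) = E[X²] − (E[X])² = 45.9986 − 33.9306 = 12.068.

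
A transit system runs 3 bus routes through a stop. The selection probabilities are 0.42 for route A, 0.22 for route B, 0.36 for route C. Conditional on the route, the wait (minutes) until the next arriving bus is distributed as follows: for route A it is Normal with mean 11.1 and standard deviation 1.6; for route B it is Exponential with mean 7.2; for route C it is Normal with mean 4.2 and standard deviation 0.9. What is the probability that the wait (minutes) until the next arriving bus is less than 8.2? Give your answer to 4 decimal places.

0.5242

Conditional on each route, P(X < 8.2): A: 0.0349545; B: 0.679825; C: 0.999996.
By total probability, P(X < 8.2) = 0.42·0.0349545 + 0.22·0.679825 + 0.36·0.999996 = 0.524241.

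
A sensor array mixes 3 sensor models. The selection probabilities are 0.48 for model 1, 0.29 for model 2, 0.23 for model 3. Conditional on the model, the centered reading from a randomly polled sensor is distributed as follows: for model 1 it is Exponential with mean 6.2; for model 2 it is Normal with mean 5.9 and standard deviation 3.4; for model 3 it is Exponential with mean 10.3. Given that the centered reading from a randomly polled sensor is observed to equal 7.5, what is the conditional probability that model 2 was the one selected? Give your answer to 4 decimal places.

Likelihoods f(7.5 | ·): 1: 0.0481119; 2: 0.105037; 3: 0.0468737.
Posterior ∝ prior × likelihood. Numerator for 2: 0.29·0.105037 = 0.0304608.
Normalizing constant: 0.48·0.0481119 + 0.29·0.105037 + 0.23·0.0468737 = 0.0643354.
P(2 | observation) = 0.0304608 / 0.0643354 = 0.473468.

0.4735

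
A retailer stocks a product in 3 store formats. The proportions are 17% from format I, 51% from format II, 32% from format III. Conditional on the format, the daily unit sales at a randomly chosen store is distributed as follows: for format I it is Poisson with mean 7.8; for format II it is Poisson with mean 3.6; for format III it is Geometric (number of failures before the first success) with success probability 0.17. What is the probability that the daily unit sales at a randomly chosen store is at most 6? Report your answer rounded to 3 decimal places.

Conditional on each format, P(X ≤ 6): I: 0.338407; II: 0.926727; III: 0.728639.
By total probability, P(X ≤ 6) = 0.17·0.338407 + 0.51·0.926727 + 0.32·0.728639 = 0.763324.

0.763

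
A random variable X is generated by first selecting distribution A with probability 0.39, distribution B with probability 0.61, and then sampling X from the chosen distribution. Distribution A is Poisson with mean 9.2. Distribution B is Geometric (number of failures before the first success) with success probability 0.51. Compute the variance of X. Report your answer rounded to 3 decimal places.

Per component, A: μ=9.2, E[X²]=93.84; B: μ=0.960784, E[X²]=2.807.
E[X] = 0.39·9.2 + 0.61·0.960784 = 4.17408.
E[X²] = 0.39·93.84 + 0.61·2.807 = 38.3099.
Var(X) = E[X²] − (E[X])² = 38.3099 − 17.4229 = 20.8869.

20.887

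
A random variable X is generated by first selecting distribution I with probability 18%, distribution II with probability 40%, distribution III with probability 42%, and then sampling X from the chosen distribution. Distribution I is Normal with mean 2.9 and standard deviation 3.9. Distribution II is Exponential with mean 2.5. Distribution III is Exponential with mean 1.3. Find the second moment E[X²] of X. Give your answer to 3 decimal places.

For each component E[X²] = Var + (mean)², giving I: 23.62; II: 12.5; III: 3.38.
Overall E[X²] = 0.18·23.62 + 0.4·12.5 + 0.42·3.38 = 10.6712.

10.671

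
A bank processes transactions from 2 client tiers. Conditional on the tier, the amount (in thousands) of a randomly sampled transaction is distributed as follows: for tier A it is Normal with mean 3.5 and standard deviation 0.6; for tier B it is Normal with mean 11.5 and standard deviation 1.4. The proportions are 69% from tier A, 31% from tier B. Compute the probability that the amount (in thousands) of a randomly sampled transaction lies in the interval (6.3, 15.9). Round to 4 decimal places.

0.3097

Conditional on each tier, P(6.3 < X < 15.9): A: 1.53063e-06; B: 0.999062.
By total probability, P(6.3 < X < 15.9) = 0.69·1.53063e-06 + 0.31·0.999062 = 0.30971.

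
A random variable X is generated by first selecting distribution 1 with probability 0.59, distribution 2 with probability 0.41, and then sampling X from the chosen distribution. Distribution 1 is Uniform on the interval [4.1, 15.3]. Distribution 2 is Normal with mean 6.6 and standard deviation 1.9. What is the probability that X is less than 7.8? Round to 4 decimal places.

Conditional on each component, P(X < 7.8): 1: 0.330357; 2: 0.736169.
By total probability, P(X < 7.8) = 0.59·0.330357 + 0.41·0.736169 = 0.49674.

0.4967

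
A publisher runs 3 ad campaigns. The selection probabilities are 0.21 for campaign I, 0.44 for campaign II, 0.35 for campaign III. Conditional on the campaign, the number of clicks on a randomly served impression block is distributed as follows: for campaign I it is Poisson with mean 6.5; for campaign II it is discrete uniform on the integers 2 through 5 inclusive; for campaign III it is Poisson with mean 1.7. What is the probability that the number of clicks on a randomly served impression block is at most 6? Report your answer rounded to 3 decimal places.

0.900

Conditional on each campaign, P(X ≤ 6): I: 0.526524; II: 1; III: 0.998125.
By total probability, P(X ≤ 6) = 0.21·0.526524 + 0.44·1 + 0.35·0.998125 = 0.899914.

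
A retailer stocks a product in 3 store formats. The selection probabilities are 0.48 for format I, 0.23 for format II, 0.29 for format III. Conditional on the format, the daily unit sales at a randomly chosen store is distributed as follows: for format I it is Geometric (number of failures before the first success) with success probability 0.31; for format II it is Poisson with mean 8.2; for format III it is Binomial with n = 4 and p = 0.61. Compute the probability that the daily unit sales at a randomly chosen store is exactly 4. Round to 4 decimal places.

0.0858

Conditional on each format, P(X = 4): I: 0.0702681; II: 0.0517404; III: 0.138458.
By total probability, P(X = 4) = 0.48·0.0702681 + 0.23·0.0517404 + 0.29·0.138458 = 0.0857819.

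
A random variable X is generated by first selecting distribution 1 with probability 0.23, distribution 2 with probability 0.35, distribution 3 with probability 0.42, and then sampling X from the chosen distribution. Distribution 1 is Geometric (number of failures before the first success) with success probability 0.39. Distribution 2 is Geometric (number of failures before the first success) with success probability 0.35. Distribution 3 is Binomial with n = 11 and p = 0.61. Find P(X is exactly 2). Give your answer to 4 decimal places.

0.0869

Conditional on each component, P(X = 2): 1: 0.145119; 2: 0.147875; 3: 0.00427173.
By total probability, P(X = 2) = 0.23·0.145119 + 0.35·0.147875 + 0.42·0.00427173 = 0.0869277.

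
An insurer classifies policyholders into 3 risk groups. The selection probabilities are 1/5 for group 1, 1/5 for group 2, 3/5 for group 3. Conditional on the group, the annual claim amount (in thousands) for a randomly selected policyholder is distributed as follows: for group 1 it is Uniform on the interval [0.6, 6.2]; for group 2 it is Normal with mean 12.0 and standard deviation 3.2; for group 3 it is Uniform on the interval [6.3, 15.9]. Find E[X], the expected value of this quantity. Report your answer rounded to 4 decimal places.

9.7400

Component means — 1: 3.4; 2: 12; 3: 11.1.
E[X] = 0.2·3.4 + 0.2·12 + 0.6·11.1 = 9.74.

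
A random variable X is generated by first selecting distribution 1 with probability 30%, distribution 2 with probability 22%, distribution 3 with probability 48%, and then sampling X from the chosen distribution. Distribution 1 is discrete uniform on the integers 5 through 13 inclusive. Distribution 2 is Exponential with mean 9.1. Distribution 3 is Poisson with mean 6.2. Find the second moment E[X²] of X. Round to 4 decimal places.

84.1636

For each component E[X²] = Var + (mean)², giving 1: 87.6667; 2: 165.62; 3: 44.64.
Overall E[X²] = 0.3·87.6667 + 0.22·165.62 + 0.48·44.64 = 84.1636.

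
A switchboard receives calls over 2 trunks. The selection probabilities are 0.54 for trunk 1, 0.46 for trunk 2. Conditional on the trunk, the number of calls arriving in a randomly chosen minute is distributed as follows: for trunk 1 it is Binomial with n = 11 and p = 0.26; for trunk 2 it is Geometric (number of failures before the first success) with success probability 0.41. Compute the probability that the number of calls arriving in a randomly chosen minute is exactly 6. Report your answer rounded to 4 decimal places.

0.0251

Conditional on each trunk, P(X = 6): 1: 0.0316695; 2: 0.017294.
By total probability, P(X = 6) = 0.54·0.0316695 + 0.46·0.017294 = 0.0250568.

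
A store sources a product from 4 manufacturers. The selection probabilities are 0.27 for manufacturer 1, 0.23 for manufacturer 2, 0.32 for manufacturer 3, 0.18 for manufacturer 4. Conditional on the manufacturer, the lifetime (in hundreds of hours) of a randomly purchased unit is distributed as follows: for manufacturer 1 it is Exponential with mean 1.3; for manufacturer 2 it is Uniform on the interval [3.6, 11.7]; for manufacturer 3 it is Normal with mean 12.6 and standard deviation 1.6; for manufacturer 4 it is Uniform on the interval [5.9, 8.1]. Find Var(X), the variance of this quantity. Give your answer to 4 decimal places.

Per component, 1: μ=1.3, E[X²]=3.38; 2: μ=7.65, E[X²]=63.99; 3: μ=12.6, E[X²]=161.32; 4: μ=7, E[X²]=49.4033.
E[X] = 0.27·1.3 + 0.23·7.65 + 0.32·12.6 + 0.18·7 = 7.4025.
E[X²] = 0.27·3.38 + 0.23·63.99 + 0.32·161.32 + 0.18·49.4033 = 76.1453.
Var(X) = E[X²] − (E[X])² = 76.1453 − 54.797 = 21.3483.

21.3483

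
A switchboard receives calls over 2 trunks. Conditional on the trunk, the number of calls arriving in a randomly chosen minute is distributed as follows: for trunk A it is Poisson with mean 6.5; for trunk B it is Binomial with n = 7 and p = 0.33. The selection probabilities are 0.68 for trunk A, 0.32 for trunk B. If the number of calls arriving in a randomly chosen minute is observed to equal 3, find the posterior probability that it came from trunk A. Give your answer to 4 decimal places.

0.3659

Likelihoods P(X=3 | ·): A: 0.0688137; B: 0.25346.
Posterior ∝ prior × likelihood. Numerator for A: 0.68·0.0688137 = 0.0467933.
Normalizing constant: 0.68·0.0688137 + 0.32·0.25346 = 0.1279.
P(A | observation) = 0.0467933 / 0.1279 = 0.365857.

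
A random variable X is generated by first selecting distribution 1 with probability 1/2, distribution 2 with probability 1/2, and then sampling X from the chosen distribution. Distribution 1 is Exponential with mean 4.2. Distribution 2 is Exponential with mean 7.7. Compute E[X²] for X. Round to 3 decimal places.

For each component E[X²] = Var + (mean)², giving 1: 35.28; 2: 118.58.
Overall E[X²] = 0.5·35.28 + 0.5·118.58 = 76.93.

76.930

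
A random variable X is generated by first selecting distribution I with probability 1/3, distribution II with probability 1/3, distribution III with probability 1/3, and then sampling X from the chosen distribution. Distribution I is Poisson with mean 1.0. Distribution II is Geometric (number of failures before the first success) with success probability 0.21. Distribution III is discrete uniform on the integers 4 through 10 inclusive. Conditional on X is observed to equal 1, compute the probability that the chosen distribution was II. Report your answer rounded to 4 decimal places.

Likelihoods P(X=1 | ·): I: 0.367879; II: 0.1659; III: 0.
Posterior ∝ prior × likelihood. Numerator for II: 0.333333·0.1659 = 0.0553.
Normalizing constant: 0.333333·0.367879 + 0.333333·0.1659 + 0.333333·0 = 0.177926.
P(II | observation) = 0.0553 / 0.177926 = 0.310803.

0.3108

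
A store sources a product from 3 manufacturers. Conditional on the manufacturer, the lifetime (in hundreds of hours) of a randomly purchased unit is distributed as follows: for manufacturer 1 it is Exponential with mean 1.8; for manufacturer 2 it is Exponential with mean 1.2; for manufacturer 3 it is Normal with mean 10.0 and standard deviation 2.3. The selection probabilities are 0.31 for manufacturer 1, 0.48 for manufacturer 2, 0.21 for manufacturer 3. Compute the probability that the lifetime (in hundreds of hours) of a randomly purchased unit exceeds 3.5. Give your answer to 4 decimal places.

0.2798

Conditional on each manufacturer, P(X > 3.5): 1: 0.143067; 2: 0.0541138; 3: 0.997644.
By total probability, P(X > 3.5) = 0.31·0.143067 + 0.48·0.0541138 + 0.21·0.997644 = 0.279831.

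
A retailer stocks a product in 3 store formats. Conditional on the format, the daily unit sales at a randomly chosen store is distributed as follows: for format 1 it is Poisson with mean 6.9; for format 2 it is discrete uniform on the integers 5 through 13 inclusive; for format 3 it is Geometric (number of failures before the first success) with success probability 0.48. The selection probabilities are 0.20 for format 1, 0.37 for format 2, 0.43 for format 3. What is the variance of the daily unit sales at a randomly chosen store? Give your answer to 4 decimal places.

18.0246

Per component, 1: μ=6.9, E[X²]=54.51; 2: μ=9, E[X²]=87.6667; 3: μ=1.08333, E[X²]=3.43056.
E[X] = 0.2·6.9 + 0.37·9 + 0.43·1.08333 = 5.17583.
E[X²] = 0.2·54.51 + 0.37·87.6667 + 0.43·3.43056 = 44.8138.
Var(X) = E[X²] − (E[X])² = 44.8138 − 26.7893 = 18.0246.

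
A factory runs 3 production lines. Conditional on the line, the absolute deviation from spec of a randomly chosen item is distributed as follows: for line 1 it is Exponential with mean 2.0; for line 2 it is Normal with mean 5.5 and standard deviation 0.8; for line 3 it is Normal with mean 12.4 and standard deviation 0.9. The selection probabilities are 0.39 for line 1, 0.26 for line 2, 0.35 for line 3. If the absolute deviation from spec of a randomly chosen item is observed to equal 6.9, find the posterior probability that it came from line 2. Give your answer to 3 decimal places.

0.819

Likelihoods f(6.9 | ·): 1: 0.0158728; 2: 0.107847; 3: 3.44474e-09.
Posterior ∝ prior × likelihood. Numerator for 2: 0.26·0.107847 = 0.0280401.
Normalizing constant: 0.39·0.0158728 + 0.26·0.107847 + 0.35·3.44474e-09 = 0.0342305.
P(2 | observation) = 0.0280401 / 0.0342305 = 0.819156.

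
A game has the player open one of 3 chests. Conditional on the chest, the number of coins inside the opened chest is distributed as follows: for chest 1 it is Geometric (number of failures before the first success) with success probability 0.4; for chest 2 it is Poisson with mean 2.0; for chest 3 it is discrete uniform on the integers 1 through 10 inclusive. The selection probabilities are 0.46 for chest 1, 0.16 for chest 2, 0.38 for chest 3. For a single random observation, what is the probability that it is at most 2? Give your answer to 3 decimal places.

Conditional on each chest, P(X ≤ 2): 1: 0.784; 2: 0.676676; 3: 0.2.
By total probability, P(X ≤ 2) = 0.46·0.784 + 0.16·0.676676 + 0.38·0.2 = 0.544908.

0.545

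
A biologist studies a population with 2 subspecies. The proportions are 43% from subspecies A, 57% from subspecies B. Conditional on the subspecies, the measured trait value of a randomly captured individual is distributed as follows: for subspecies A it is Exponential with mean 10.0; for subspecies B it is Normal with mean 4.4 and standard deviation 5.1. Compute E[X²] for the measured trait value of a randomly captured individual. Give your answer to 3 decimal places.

For each component E[X²] = Var + (mean)², giving A: 200; B: 45.37.
Overall E[X²] = 0.43·200 + 0.57·45.37 = 111.861.

111.861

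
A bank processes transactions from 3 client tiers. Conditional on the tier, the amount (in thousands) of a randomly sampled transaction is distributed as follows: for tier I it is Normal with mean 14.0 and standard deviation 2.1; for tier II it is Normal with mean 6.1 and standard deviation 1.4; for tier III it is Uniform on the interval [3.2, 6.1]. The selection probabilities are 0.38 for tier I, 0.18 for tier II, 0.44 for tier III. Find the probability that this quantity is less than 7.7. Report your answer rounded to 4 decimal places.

Conditional on each tier, P(X < 7.7): I: 0.0013499; II: 0.873451; III: 1.
By total probability, P(X < 7.7) = 0.38·0.0013499 + 0.18·0.873451 + 0.44·1 = 0.597734.

0.5977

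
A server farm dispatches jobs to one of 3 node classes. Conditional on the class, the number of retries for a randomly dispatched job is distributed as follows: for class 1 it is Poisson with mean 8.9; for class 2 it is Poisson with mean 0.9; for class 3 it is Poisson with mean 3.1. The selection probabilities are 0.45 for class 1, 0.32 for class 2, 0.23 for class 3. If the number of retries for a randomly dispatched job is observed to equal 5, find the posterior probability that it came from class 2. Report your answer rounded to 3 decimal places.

Likelihoods P(X=5 | ·): 1: 0.063467; 2: 0.00200063; 3: 0.107477.
Posterior ∝ prior × likelihood. Numerator for 2: 0.32·0.00200063 = 0.000640201.
Normalizing constant: 0.45·0.063467 + 0.32·0.00200063 + 0.23·0.107477 = 0.05392.
P(2 | observation) = 0.000640201 / 0.05392 = 0.0118732.

0.012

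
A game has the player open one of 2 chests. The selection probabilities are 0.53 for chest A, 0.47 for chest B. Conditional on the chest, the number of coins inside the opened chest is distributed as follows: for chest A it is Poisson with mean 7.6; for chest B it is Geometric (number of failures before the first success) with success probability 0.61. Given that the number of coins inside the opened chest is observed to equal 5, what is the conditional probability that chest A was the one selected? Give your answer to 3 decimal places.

0.956

Likelihoods P(X=5 | ·): A: 0.105742; B: 0.00550368.
Posterior ∝ prior × likelihood. Numerator for A: 0.53·0.105742 = 0.0560434.
Normalizing constant: 0.53·0.105742 + 0.47·0.00550368 = 0.0586301.
P(A | observation) = 0.0560434 / 0.0586301 = 0.955881.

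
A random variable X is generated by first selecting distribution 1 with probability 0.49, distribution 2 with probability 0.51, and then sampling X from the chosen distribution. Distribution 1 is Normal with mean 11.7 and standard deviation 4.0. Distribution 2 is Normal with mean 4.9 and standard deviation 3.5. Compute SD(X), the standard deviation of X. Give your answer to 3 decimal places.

5.064

Per component, 1: μ=11.7, E[X²]=152.89; 2: μ=4.9, E[X²]=36.26.
E[X] = 0.49·11.7 + 0.51·4.9 = 8.232.
E[X²] = 0.49·152.89 + 0.51·36.26 = 93.4087.
Var(X) = E[X²] − (E[X])² = 93.4087 − 67.7658 = 25.6429.
SD(X) = √25.6429 = 5.06388.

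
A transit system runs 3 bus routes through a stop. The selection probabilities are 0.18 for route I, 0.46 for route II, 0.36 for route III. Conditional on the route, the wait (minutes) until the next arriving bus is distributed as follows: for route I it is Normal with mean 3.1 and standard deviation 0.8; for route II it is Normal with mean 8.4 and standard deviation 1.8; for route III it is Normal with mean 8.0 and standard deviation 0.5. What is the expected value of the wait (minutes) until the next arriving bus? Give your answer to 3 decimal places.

Component means — I: 3.1; II: 8.4; III: 8.
E[X] = 0.18·3.1 + 0.46·8.4 + 0.36·8 = 7.302.

7.302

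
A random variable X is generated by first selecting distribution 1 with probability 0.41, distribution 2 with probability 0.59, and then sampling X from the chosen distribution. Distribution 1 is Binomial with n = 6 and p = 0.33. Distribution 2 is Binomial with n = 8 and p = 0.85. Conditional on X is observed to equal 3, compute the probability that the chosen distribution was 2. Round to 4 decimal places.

Likelihoods P(X=3 | ·): 1: 0.21617; 2: 0.00261157.
Posterior ∝ prior × likelihood. Numerator for 2: 0.59·0.00261157 = 0.00154082.
Normalizing constant: 0.41·0.21617 + 0.59·0.00261157 = 0.0901707.
P(2 | observation) = 0.00154082 / 0.0901707 = 0.0170879.

0.0171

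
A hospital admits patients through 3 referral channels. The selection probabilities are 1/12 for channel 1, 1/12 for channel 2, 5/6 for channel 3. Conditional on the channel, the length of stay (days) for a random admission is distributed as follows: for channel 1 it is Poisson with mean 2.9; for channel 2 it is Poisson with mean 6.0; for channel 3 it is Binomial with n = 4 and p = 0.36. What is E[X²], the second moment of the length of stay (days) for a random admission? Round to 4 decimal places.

6.9385

For each component E[X²] = Var + (mean)², giving 1: 11.31; 2: 42; 3: 2.9952.
Overall E[X²] = 0.0833333·11.31 + 0.0833333·42 + 0.833333·2.9952 = 6.9385.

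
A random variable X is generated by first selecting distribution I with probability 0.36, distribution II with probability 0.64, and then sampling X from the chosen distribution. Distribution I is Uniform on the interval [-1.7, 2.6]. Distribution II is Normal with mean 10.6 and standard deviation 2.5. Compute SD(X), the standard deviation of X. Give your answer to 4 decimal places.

Per component, I: μ=0.45, E[X²]=1.74333; II: μ=10.6, E[X²]=118.61.
E[X] = 0.36·0.45 + 0.64·10.6 = 6.946.
E[X²] = 0.36·1.74333 + 0.64·118.61 = 76.538.
Var(X) = E[X²] − (E[X])² = 76.538 − 48.2469 = 28.2911.
SD(X) = √28.2911 = 5.31894.

5.3189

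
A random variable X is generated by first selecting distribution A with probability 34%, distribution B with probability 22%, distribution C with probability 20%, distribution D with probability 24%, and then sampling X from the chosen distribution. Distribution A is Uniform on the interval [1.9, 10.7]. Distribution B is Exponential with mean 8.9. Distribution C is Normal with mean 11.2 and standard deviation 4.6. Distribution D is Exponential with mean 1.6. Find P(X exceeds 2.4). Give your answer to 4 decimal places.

Conditional on each component, P(X > 2.4): A: 0.943182; B: 0.763637; C: 0.972129; D: 0.22313.
By total probability, P(X > 2.4) = 0.34·0.943182 + 0.22·0.763637 + 0.2·0.972129 + 0.24·0.22313 = 0.736659.

0.7367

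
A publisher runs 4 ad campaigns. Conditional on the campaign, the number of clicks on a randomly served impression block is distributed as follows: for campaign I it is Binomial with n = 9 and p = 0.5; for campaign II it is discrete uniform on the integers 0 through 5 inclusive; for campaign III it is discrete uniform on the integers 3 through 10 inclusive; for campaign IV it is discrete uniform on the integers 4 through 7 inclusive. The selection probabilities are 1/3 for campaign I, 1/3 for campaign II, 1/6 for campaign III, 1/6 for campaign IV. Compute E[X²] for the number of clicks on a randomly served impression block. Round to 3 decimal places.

For each component E[X²] = Var + (mean)², giving I: 22.5; II: 9.16667; III: 47.5; IV: 31.5.
Overall E[X²] = 0.333333·22.5 + 0.333333·9.16667 + 0.166667·47.5 + 0.166667·31.5 = 23.7222.

23.722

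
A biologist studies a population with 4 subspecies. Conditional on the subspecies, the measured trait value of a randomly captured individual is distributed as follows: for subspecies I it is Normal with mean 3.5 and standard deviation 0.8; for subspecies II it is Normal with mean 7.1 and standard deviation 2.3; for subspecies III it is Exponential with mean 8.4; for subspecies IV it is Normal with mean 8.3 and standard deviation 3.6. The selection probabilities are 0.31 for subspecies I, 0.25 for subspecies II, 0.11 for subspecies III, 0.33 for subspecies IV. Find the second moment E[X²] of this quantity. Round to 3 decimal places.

For each component E[X²] = Var + (mean)², giving I: 12.89; II: 55.7; III: 141.12; IV: 81.85.
Overall E[X²] = 0.31·12.89 + 0.25·55.7 + 0.11·141.12 + 0.33·81.85 = 60.4546.

60.455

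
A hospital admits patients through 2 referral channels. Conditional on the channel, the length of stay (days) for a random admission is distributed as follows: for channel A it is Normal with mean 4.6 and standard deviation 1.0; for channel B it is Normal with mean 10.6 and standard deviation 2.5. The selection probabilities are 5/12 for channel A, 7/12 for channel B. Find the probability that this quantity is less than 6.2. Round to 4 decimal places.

Conditional on each channel, P(X < 6.2): A: 0.945201; B: 0.0392039.
By total probability, P(X < 6.2) = 0.416667·0.945201 + 0.583333·0.0392039 = 0.416703.

0.4167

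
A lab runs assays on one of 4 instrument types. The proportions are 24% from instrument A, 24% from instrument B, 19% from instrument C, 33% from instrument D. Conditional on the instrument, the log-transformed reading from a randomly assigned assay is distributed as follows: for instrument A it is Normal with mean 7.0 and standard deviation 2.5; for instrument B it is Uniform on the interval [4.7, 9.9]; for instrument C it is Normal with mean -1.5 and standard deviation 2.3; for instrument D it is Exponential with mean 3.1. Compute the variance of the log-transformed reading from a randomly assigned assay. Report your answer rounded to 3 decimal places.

Per component, A: μ=7, E[X²]=55.25; B: μ=7.3, E[X²]=55.5433; C: μ=-1.5, E[X²]=7.54; D: μ=3.1, E[X²]=19.22.
E[X] = 0.24·7 + 0.24·7.3 + 0.19·-1.5 + 0.33·3.1 = 4.17.
E[X²] = 0.24·55.25 + 0.24·55.5433 + 0.19·7.54 + 0.33·19.22 = 34.3656.
Var(X) = E[X²] − (E[X])² = 34.3656 − 17.3889 = 16.9767.

16.977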